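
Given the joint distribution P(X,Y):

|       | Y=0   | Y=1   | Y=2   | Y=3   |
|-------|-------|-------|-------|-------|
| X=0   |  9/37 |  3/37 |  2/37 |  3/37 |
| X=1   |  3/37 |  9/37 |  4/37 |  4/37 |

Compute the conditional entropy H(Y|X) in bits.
1.8001 bits

H(Y|X) = H(X,Y) - H(X)

H(X,Y) = -Σ_{x,y} P(x,y) log₂ P(x,y). Per-cell terms -P(x,y)·log₂P(x,y):
  X=0: 0.496101, 0.293878, 0.227538, 0.293878
  X=1: 0.293878, 0.496101, 0.346968, 0.346968
Sum of the 8 terms: H(X,Y) = 2.79531 bits

Marginal of X (row sums):
  P(X=0) = 9/37 + 3/37 + 2/37 + 3/37 = 17/37
  P(X=1) = 3/37 + 9/37 + 4/37 + 4/37 = 20/37
H(X) = -[(17/37)·log₂(17/37) + (20/37)·log₂(20/37)]
  = 0.515509 + 0.479743 = 0.99525 bits

H(Y|X) = H(X,Y) - H(X) = 2.79531 - 0.99525 = 1.8001 bits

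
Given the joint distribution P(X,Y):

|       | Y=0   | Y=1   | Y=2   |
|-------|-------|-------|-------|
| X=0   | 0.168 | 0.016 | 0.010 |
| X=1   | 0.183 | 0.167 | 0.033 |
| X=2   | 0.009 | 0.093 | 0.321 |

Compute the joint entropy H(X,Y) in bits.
2.5423 bits

H(X,Y) = -Σ_{x,y} P(x,y) log₂ P(x,y). Per-cell terms -P(x,y)·log₂P(x,y):
  X=0: 0.4323, 0.0955, 0.0664
  X=1: 0.4484, 0.4312, 0.1624
  X=2: 0.0612, 0.3187, 0.5262
Sum of the 9 terms: H(X,Y) = 2.5423 bits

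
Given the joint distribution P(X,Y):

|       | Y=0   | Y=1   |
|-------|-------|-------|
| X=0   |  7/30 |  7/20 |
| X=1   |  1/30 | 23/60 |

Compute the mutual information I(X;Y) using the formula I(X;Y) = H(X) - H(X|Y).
0.1027 bits

I(X;Y) = H(X) - H(X|Y)

Marginal of X (row sums):
  P(X=0) = 7/30 + 7/20 = 7/12
  P(X=1) = 1/30 + 23/60 = 5/12
H(X) = -[(7/12)·log₂(7/12) + (5/12)·log₂(5/12)]
  = 0.4536 + 0.5263 = 0.9799 bits

Marginal of Y (column sums):
  P(Y=0) = 7/30 + 1/30 = 4/15
  P(Y=1) = 7/20 + 23/60 = 11/15
H(X|Y) = Σ_y P(y)·H(X|Y=y):
  Y=0: P(Y=0) = 4/15, P(X|Y=0) = (7/8, 1/8) → H(X|Y=0) = 0.5436
  Y=1: P(Y=1) = 11/15, P(X|Y=1) = (21/44, 23/44) → H(X|Y=1) = 0.9985
H(X|Y) = (4/15)·0.5436 + (11/15)·0.9985 = 0.8772 bits

I(X;Y) = H(X) - H(X|Y) = 0.9799 - 0.8772 = 0.1027 bits

Cross-check via I(X;Y) = H(X) + H(Y) - H(X,Y): computing H(Y) from the column sums and H(X,Y) from the 4 cells in the same way gives H(Y) = 0.8366 bits and H(X,Y) = 1.7138 bits, so
I(X;Y) = 0.9799 + 0.8366 - 1.7138 = 0.1027 bits ✓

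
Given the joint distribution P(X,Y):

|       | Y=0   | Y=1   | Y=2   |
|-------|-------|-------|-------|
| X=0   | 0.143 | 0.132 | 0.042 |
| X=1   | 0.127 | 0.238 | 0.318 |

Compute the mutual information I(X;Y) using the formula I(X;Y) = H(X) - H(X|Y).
0.0969 bits

I(X;Y) = H(X) - H(X|Y)

Marginal of X (row sums):
  P(X=0) = 0.143 + 0.132 + 0.042 = 0.317
  P(X=1) = 0.127 + 0.238 + 0.318 = 0.683
H(X) = -[0.317·log₂(0.317) + 0.683·log₂(0.683)]
  = 0.5254 + 0.3757 = 0.9011 bits

Marginal of Y (column sums):
  P(Y=0) = 0.143 + 0.127 = 0.270
  P(Y=1) = 0.132 + 0.238 = 0.370
  P(Y=2) = 0.042 + 0.318 = 0.360
H(X|Y) = Σ_y P(y)·H(X|Y=y):
  Y=0: P(Y=0) = 0.270, P(X|Y=0) = (143/270, 127/270) → H(X|Y=0) = 0.9975
  Y=1: P(Y=1) = 0.370, P(X|Y=1) = (66/185, 119/185) → H(X|Y=1) = 0.9400
  Y=2: P(Y=2) = 0.360, P(X|Y=2) = (7/60, 53/60) → H(X|Y=2) = 0.5197
H(X|Y) = 0.270·0.9975 + 0.370·0.9400 + 0.360·0.5197 = 0.8042 bits

I(X;Y) = H(X) - H(X|Y) = 0.9011 - 0.8042 = 0.0969 bits

Cross-check via I(X;Y) = H(X) + H(Y) - H(X,Y): computing H(Y) from the column sums and H(X,Y) from the 6 cells in the same way gives H(Y) = 1.5714 bits and H(X,Y) = 2.3756 bits, so
I(X;Y) = 0.9011 + 1.5714 - 2.3756 = 0.0969 bits ✓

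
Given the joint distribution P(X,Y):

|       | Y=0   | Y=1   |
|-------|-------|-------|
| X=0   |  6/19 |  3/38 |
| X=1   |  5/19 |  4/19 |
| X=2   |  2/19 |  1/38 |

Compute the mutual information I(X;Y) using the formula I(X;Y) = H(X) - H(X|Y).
0.0503 bits

I(X;Y) = H(X) - H(X|Y)

Marginal of X (row sums):
  P(X=0) = 6/19 + 3/38 = 15/38
  P(X=1) = 5/19 + 4/19 = 9/19
  P(X=2) = 2/19 + 1/38 = 5/38
H(X) = -[(15/38)·log₂(15/38) + (9/19)·log₂(9/19) + (5/38)·log₂(5/38)]
  = 0.5294 + 0.5106 + 0.3850 = 1.4250 bits

Marginal of Y (column sums):
  P(Y=0) = 6/19 + 5/19 + 2/19 = 13/19
  P(Y=1) = 3/38 + 4/19 + 1/38 = 6/19
H(X|Y) = Σ_y P(y)·H(X|Y=y):
  Y=0: P(Y=0) = 13/19, P(X|Y=0) = (6/13, 5/13, 2/13) → H(X|Y=0) = 1.4605
  Y=1: P(Y=1) = 6/19, P(X|Y=1) = (1/4, 2/3, 1/12) → H(X|Y=1) = 1.1887
H(X|Y) = (13/19)·1.4605 + (6/19)·1.1887 = 1.3747 bits

I(X;Y) = H(X) - H(X|Y) = 1.4250 - 1.3747 = 0.0503 bits

Cross-check via I(X;Y) = H(X) + H(Y) - H(X,Y): computing H(Y) from the column sums and H(X,Y) from the 6 cells in the same way gives H(Y) = 0.8997 bits and H(X,Y) = 2.2744 bits, so
I(X;Y) = 1.4250 + 0.8997 - 2.2744 = 0.0503 bits ✓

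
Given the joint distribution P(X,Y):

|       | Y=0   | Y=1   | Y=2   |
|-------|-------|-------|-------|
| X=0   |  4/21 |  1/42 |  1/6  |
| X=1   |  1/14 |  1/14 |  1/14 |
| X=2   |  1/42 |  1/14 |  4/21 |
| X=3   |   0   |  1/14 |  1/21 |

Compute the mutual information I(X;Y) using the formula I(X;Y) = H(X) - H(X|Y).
0.2397 bits

I(X;Y) = H(X) - H(X|Y)

Marginal of X (row sums):
  P(X=0) = 4/21 + 1/42 + 1/6 = 8/21
  P(X=1) = 1/14 + 1/14 + 1/14 = 3/14
  P(X=2) = 1/42 + 1/14 + 4/21 = 2/7
  P(X=3) = 0 + 1/14 + 1/21 = 5/42
H(X) = -[(8/21)·log₂(8/21) + (3/14)·log₂(3/14) + (2/7)·log₂(2/7) + (5/42)·log₂(5/42)]
  = 0.530407 + 0.476227 + 0.516387 + 0.365523 = 1.88854 bits

Marginal of Y (column sums):
  P(Y=0) = 4/21 + 1/14 + 1/42 + 0 = 2/7
  P(Y=1) = 1/42 + 1/14 + 1/14 + 1/14 = 5/21
  P(Y=2) = 1/6 + 1/14 + 4/21 + 1/21 = 10/21
H(X|Y) = Σ_y P(y)·H(X|Y=y):
  Y=0: P(Y=0) = 2/7, P(X|Y=0) = (2/3, 1/4, 1/12, 0) → H(X|Y=0) = 1.188722
  Y=1: P(Y=1) = 5/21, P(X|Y=1) = (1/10, 3/10, 3/10, 3/10) → H(X|Y=1) = 1.895462
  Y=2: P(Y=2) = 10/21, P(X|Y=2) = (7/20, 3/20, 2/5, 1/10) → H(X|Y=2) = 1.801609
H(X|Y) = (2/7)·1.188722 + (5/21)·1.895462 + (10/21)·1.801609 = 1.64884 bits

I(X;Y) = H(X) - H(X|Y) = 1.88854 - 1.64884 = 0.2397 bits

Cross-check via I(X;Y) = H(X) + H(Y) - H(X,Y): computing H(Y) from the column sums and H(X,Y) from the 12 cells in the same way gives H(Y) = 1.51905 bits and H(X,Y) = 3.16789 bits, so
I(X;Y) = 1.88854 + 1.51905 - 3.16789 = 0.2397 bits ✓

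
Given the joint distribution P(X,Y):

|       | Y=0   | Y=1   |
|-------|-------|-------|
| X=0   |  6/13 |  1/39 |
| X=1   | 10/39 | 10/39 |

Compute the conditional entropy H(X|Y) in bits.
0.7990 bits

H(X|Y) = H(X,Y) - H(Y)

H(X,Y) = -Σ_{x,y} P(x,y) log₂ P(x,y). Per-cell terms -P(x,y)·log₂P(x,y):
  X=0: 0.514836, 0.135523
  X=1: 0.503455, 0.503455
Sum of the 4 terms: H(X,Y) = 1.65727 bits

Marginal of Y (column sums):
  P(Y=0) = 6/13 + 10/39 = 28/39
  P(Y=1) = 1/39 + 10/39 = 11/39
H(Y) = -[(28/39)·log₂(28/39) + (11/39)·log₂(11/39)]
  = 0.343213 + 0.515017 = 0.85823 bits

H(X|Y) = H(X,Y) - H(Y) = 1.65727 - 0.85823 = 0.7990 bits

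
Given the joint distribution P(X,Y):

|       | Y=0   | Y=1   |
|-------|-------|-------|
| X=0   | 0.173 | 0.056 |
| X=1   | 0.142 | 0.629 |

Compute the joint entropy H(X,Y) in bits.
1.4914 bits

H(X,Y) = -Σ_{x,y} P(x,y) log₂ P(x,y). Per-cell terms -P(x,y)·log₂P(x,y):
  X=0: 0.4379, 0.2329
  X=1: 0.3999, 0.4207
Sum of the 4 terms: H(X,Y) = 1.4914 bits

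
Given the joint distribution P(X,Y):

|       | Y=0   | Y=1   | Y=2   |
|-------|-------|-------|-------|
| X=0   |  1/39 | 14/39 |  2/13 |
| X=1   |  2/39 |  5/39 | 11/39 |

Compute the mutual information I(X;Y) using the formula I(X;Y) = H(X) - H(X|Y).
0.1117 bits

I(X;Y) = H(X) - H(X|Y)

Marginal of X (row sums):
  P(X=0) = 1/39 + 14/39 + 2/13 = 7/13
  P(X=1) = 2/39 + 5/39 + 11/39 = 6/13
H(X) = -[(7/13)·log₂(7/13) + (6/13)·log₂(6/13)]
  = 0.4809 + 0.5148 = 0.9957 bits

Marginal of Y (column sums):
  P(Y=0) = 1/39 + 2/39 = 1/13
  P(Y=1) = 14/39 + 5/39 = 19/39
  P(Y=2) = 2/13 + 11/39 = 17/39
H(X|Y) = Σ_y P(y)·H(X|Y=y):
  Y=0: P(Y=0) = 1/13, P(X|Y=0) = (1/3, 2/3) → H(X|Y=0) = 0.9183
  Y=1: P(Y=1) = 19/39, P(X|Y=1) = (14/19, 5/19) → H(X|Y=1) = 0.8315
  Y=2: P(Y=2) = 17/39, P(X|Y=2) = (6/17, 11/17) → H(X|Y=2) = 0.9367
H(X|Y) = (1/13)·0.9183 + (19/39)·0.8315 + (17/39)·0.9367 = 0.8840 bits

I(X;Y) = H(X) - H(X|Y) = 0.9957 - 0.8840 = 0.1117 bits

Cross-check via I(X;Y) = H(X) + H(Y) - H(X,Y): computing H(Y) from the column sums and H(X,Y) from the 6 cells in the same way gives H(Y) = 1.3123 bits and H(X,Y) = 2.1963 bits, so
I(X;Y) = 0.9957 + 1.3123 - 2.1963 = 0.1117 bits ✓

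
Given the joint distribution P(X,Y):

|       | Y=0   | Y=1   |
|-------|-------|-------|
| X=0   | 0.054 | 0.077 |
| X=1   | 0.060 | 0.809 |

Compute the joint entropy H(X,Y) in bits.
1.0031 bits

H(X,Y) = -Σ_{x,y} P(x,y) log₂ P(x,y). Per-cell terms -P(x,y)·log₂P(x,y):
  X=0: 0.2274, 0.2848
  X=1: 0.2435, 0.2474
Sum of the 4 terms: H(X,Y) = 1.0031 bits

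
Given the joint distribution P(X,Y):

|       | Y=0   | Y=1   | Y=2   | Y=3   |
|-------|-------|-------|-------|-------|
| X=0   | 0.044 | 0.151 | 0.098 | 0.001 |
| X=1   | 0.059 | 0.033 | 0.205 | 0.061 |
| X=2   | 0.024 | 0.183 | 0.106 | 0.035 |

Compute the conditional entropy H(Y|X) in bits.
1.5769 bits

H(Y|X) = H(X,Y) - H(X)

H(X,Y) = -Σ_{x,y} P(x,y) log₂ P(x,y). Per-cell terms -P(x,y)·log₂P(x,y):
  X=0: 0.19828, 0.41183, 0.32841, 0.00997
  X=1: 0.24091, 0.16241, 0.46869, 0.24614
  X=2: 0.12914, 0.44837, 0.34321, 0.16928
Sum of the 12 terms: H(X,Y) = 3.1566 bits

Marginal of X (row sums):
  P(X=0) = 0.044 + 0.151 + 0.098 + 0.001 = 0.294
  P(X=1) = 0.059 + 0.033 + 0.205 + 0.061 = 0.358
  P(X=2) = 0.024 + 0.183 + 0.106 + 0.035 = 0.348
H(X) = -[0.294·log₂(0.294) + 0.358·log₂(0.358) + 0.348·log₂(0.348)]
  = 0.51924 + 0.53054 + 0.52995 = 1.5797 bits

H(Y|X) = H(X,Y) - H(X) = 3.1566 - 1.5797 = 1.5769 bits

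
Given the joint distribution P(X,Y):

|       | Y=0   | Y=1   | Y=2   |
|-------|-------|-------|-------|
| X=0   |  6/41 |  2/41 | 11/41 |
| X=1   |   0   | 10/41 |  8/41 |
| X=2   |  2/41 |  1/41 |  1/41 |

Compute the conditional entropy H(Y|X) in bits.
1.1948 bits

H(Y|X) = H(X,Y) - H(X)

H(X,Y) = -Σ_{x,y} P(x,y) log₂ P(x,y). Per-cell terms -P(x,y)·log₂P(x,y):
  X=0: 0.405745, 0.212564, 0.509252
  X=1: 0.000000, 0.496494, 0.460010
  X=2: 0.212564, 0.130672, 0.130672
  (cells with P = 0 contribute 0)
Sum of the 9 terms: H(X,Y) = 2.55797 bits

Marginal of X (row sums):
  P(X=0) = 6/41 + 2/41 + 11/41 = 19/41
  P(X=1) = 0 + 10/41 + 8/41 = 18/41
  P(X=2) = 2/41 + 1/41 + 1/41 = 4/41
H(X) = -[(19/41)·log₂(19/41) + (18/41)·log₂(18/41) + (4/41)·log₂(4/41)]
  = 0.514216 + 0.521397 + 0.327566 = 1.36318 bits

H(Y|X) = H(X,Y) - H(X) = 2.55797 - 1.36318 = 1.1948 bits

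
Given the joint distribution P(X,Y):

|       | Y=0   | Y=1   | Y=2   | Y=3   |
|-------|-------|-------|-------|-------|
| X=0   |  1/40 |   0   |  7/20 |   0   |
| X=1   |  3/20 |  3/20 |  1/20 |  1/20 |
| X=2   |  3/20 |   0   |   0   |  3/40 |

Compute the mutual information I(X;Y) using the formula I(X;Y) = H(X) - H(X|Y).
0.7777 bits

I(X;Y) = H(X) - H(X|Y)

Marginal of X (row sums):
  P(X=0) = 1/40 + 0 + 7/20 + 0 = 3/8
  P(X=1) = 3/20 + 3/20 + 1/20 + 1/20 = 2/5
  P(X=2) = 3/20 + 0 + 0 + 3/40 = 9/40
H(X) = -[(3/8)·log₂(3/8) + (2/5)·log₂(2/5) + (9/40)·log₂(9/40)]
  = 0.53064 + 0.52877 + 0.48420 = 1.5436 bits

Marginal of Y (column sums):
  P(Y=0) = 1/40 + 3/20 + 3/20 = 13/40
  P(Y=1) = 0 + 3/20 + 0 = 3/20
  P(Y=2) = 7/20 + 1/20 + 0 = 2/5
  P(Y=3) = 0 + 1/20 + 3/40 = 1/8
H(X|Y) = Σ_y P(y)·H(X|Y=y):
  Y=0: P(Y=0) = 13/40, P(X|Y=0) = (1/13, 6/13, 6/13) → H(X|Y=0) = 1.31432
  Y=1: P(Y=1) = 3/20, P(X|Y=1) = (0, 1, 0) → H(X|Y=1) = 0.00000
  Y=2: P(Y=2) = 2/5, P(X|Y=2) = (7/8, 1/8, 0) → H(X|Y=2) = 0.54356
  Y=3: P(Y=3) = 1/8, P(X|Y=3) = (0, 2/5, 3/5) → H(X|Y=3) = 0.97095
H(X|Y) = (13/40)·1.31432 + (3/20)·0.00000 + (2/5)·0.54356 + (1/8)·0.97095 = 0.7659 bits

I(X;Y) = H(X) - H(X|Y) = 1.5436 - 0.7659 = 0.7777 bits

Cross-check via I(X;Y) = H(X) + H(Y) - H(X,Y): computing H(Y) from the column sums and H(X,Y) from the 12 cells in the same way gives H(Y) = 1.8413 bits and H(X,Y) = 2.6072 bits, so
I(X;Y) = 1.5436 + 1.8413 - 2.6072 = 0.7777 bits ✓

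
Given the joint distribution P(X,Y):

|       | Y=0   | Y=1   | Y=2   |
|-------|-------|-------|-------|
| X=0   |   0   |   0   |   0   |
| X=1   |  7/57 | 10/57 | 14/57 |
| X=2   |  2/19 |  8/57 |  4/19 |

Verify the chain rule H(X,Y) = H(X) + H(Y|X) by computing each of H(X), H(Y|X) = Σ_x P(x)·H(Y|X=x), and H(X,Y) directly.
H(X) = 0.9944 bits, H(Y|X) = 1.5279 bits, H(X,Y) = 2.5223 bits

Marginal of X (row sums):
  P(X=0) = 0 + 0 + 0 = 0
  P(X=1) = 7/57 + 10/57 + 14/57 = 31/57
  P(X=2) = 2/19 + 8/57 + 4/19 = 26/57
H(X) = -[(31/57)·log₂(31/57) + (26/57)·log₂(26/57)]   (outcomes with P = 0 contribute 0)
  = 0.477886 + 0.516556 = 0.9944 bits

H(Y|X) = Σ_x P(x)·H(Y|X=x):
  X=0: P(X=0) = 0 → contributes 0
  X=1: P(X=1) = 31/57, P(Y|X=1) = (7/31, 10/31, 14/31) → H(Y|X=1) = 1.529237
  X=2: P(X=2) = 26/57, P(Y|X=2) = (3/13, 4/13, 6/13) → H(Y|X=2) = 1.526235
H(Y|X) = (31/57)·1.529237 + (26/57)·1.526235 = 1.5279 bits

H(X,Y) = -Σ_{x,y} P(x,y) log₂ P(x,y). Per-cell terms -P(x,y)·log₂P(x,y):
  X=0: 0.000000, 0.000000, 0.000000
  X=1: 0.371557, 0.440520, 0.497500
  X=2: 0.341887, 0.397599, 0.473248
  (cells with P = 0 contribute 0)
Sum of the 9 terms: H(X,Y) = 2.5223 bits

Chain rule check:
  H(X) + H(Y|X) = 0.9944 + 1.5279 = 2.5223 bits
  H(X,Y) = 2.5223 bits
✓ Chain rule verified.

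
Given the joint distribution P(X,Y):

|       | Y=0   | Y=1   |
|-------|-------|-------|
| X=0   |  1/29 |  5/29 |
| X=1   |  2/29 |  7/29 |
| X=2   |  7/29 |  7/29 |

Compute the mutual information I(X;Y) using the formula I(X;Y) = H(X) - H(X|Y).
0.0750 bits

I(X;Y) = H(X) - H(X|Y)

Marginal of X (row sums):
  P(X=0) = 1/29 + 5/29 = 6/29
  P(X=1) = 2/29 + 7/29 = 9/29
  P(X=2) = 7/29 + 7/29 = 14/29
H(X) = -[(6/29)·log₂(6/29) + (9/29)·log₂(9/29) + (14/29)·log₂(14/29)]
  = 0.4703 + 0.5239 + 0.5072 = 1.5014 bits

Marginal of Y (column sums):
  P(Y=0) = 1/29 + 2/29 + 7/29 = 10/29
  P(Y=1) = 5/29 + 7/29 + 7/29 = 19/29
H(X|Y) = Σ_y P(y)·H(X|Y=y):
  Y=0: P(Y=0) = 10/29, P(X|Y=0) = (1/10, 1/5, 7/10) → H(X|Y=0) = 1.1568
  Y=1: P(Y=1) = 19/29, P(X|Y=1) = (5/19, 7/19, 7/19) → H(X|Y=1) = 1.5683
H(X|Y) = (10/29)·1.1568 + (19/29)·1.5683 = 1.4264 bits

I(X;Y) = H(X) - H(X|Y) = 1.5014 - 1.4264 = 0.0750 bits

Cross-check via I(X;Y) = H(X) + H(Y) - H(X,Y): computing H(Y) from the column sums and H(X,Y) from the 6 cells in the same way gives H(Y) = 0.9294 bits and H(X,Y) = 2.3558 bits, so
I(X;Y) = 1.5014 + 0.9294 - 2.3558 = 0.0750 bits ✓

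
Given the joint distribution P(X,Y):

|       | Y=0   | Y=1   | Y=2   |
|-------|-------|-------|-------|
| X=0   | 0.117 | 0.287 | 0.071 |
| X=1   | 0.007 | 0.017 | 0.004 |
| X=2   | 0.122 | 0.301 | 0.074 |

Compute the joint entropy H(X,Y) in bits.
2.5015 bits

H(X,Y) = -Σ_{x,y} P(x,y) log₂ P(x,y). Per-cell terms -P(x,y)·log₂P(x,y):
  X=0: 0.36216, 0.51685, 0.27094
  X=1: 0.05011, 0.09993, 0.03186
  X=2: 0.37028, 0.52138, 0.27797
Sum of the 9 terms: H(X,Y) = 2.5015 bits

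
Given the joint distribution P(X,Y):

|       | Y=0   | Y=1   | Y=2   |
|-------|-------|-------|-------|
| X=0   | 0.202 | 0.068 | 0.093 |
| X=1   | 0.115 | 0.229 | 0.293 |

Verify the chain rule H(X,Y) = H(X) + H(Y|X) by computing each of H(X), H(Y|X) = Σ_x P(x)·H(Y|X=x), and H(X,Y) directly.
H(X) = 0.9451 bits, H(Y|X) = 1.4681 bits, H(X,Y) = 2.4133 bits

Marginal of X (row sums):
  P(X=0) = 0.202 + 0.068 + 0.093 = 0.363
  P(X=1) = 0.115 + 0.229 + 0.293 = 0.637
H(X) = -[0.363·log₂(0.363) + 0.637·log₂(0.637)]
  = 0.53069 + 0.41445 = 0.9451 bits

H(Y|X) = Σ_x P(x)·H(Y|X=x):
  X=0: P(X=0) = 0.363, P(Y|X=0) = (202/363, 68/363, 31/121) → H(Y|X=0) = 1.42656
  X=1: P(X=1) = 0.637, P(Y|X=1) = (115/637, 229/637, 293/637) → H(Y|X=1) = 1.49180
H(Y|X) = 0.363·1.42656 + 0.637·1.49180 = 1.4681 bits

H(X,Y) = -Σ_{x,y} P(x,y) log₂ P(x,y). Per-cell terms -P(x,y)·log₂P(x,y):
  X=0: 0.46613, 0.26373, 0.31868
  X=1: 0.35883, 0.48699, 0.51891
Sum of the 6 terms: H(X,Y) = 2.4133 bits

Chain rule check:
  H(X) + H(Y|X) = 0.9451 + 1.4681 = 2.4132 bits
  H(X,Y) = 2.4133 bits
✓ Chain rule verified (Δ = 0.0001 is 4-dp rounding noise: each of the three values was rounded independently).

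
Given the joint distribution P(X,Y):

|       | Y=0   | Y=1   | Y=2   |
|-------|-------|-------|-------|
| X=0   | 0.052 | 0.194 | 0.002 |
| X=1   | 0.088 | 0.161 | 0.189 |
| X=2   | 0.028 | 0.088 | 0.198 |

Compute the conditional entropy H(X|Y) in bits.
1.3188 bits

H(X|Y) = H(X,Y) - H(Y)

H(X,Y) = -Σ_{x,y} P(x,y) log₂ P(x,y). Per-cell terms -P(x,y)·log₂P(x,y):
  X=0: 0.2218, 0.4590, 0.0179
  X=1: 0.3086, 0.4242, 0.4543
  X=2: 0.1444, 0.3086, 0.4626
Sum of the 9 terms: H(X,Y) = 2.8014 bits

Marginal of Y (column sums):
  P(Y=0) = 0.052 + 0.088 + 0.028 = 0.168
  P(Y=1) = 0.194 + 0.161 + 0.088 = 0.443
  P(Y=2) = 0.002 + 0.189 + 0.198 = 0.389
H(Y) = -[0.168·log₂(0.168) + 0.443·log₂(0.443) + 0.389·log₂(0.389)]
  = 0.4323 + 0.5204 + 0.5299 = 1.4826 bits

H(X|Y) = H(X,Y) - H(Y) = 2.8014 - 1.4826 = 1.3188 bits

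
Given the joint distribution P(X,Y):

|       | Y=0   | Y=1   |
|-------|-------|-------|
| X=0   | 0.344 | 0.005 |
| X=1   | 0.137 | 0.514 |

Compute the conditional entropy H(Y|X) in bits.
0.5210 bits

H(Y|X) = H(X,Y) - H(X)

H(X,Y) = -Σ_{x,y} P(x,y) log₂ P(x,y). Per-cell terms -P(x,y)·log₂P(x,y):
  X=0: 0.52959, 0.03822
  X=1: 0.39288, 0.49352
Sum of the 4 terms: H(X,Y) = 1.4542 bits

Marginal of X (row sums):
  P(X=0) = 0.344 + 0.005 = 0.349
  P(X=1) = 0.137 + 0.514 = 0.651
H(X) = -[0.349·log₂(0.349) + 0.651·log₂(0.651)]
  = 0.53003 + 0.40315 = 0.9332 bits

H(Y|X) = H(X,Y) - H(X) = 1.4542 - 0.9332 = 0.5210 bits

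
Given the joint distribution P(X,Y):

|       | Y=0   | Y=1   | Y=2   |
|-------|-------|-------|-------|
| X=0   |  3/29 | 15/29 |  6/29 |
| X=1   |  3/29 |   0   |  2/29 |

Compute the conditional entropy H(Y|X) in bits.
1.2423 bits

H(Y|X) = H(X,Y) - H(X)

H(X,Y) = -Σ_{x,y} P(x,y) log₂ P(x,y). Per-cell terms -P(x,y)·log₂P(x,y):
  X=0: 0.3386, 0.4919, 0.4703
  X=1: 0.3386, 0.0000, 0.2661
  (cells with P = 0 contribute 0)
Sum of the 6 terms: H(X,Y) = 1.9055 bits

Marginal of X (row sums):
  P(X=0) = 3/29 + 15/29 + 6/29 = 24/29
  P(X=1) = 3/29 + 0 + 2/29 = 5/29
H(X) = -[(24/29)·log₂(24/29) + (5/29)·log₂(5/29)]
  = 0.2259 + 0.4373 = 0.6632 bits

H(Y|X) = H(X,Y) - H(X) = 1.9055 - 0.6632 = 1.2423 bits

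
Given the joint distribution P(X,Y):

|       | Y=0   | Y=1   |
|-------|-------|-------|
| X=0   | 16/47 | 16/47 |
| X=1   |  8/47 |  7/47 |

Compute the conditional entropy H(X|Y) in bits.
0.9028 bits

H(X|Y) = H(X,Y) - H(Y)

H(X,Y) = -Σ_{x,y} P(x,y) log₂ P(x,y). Per-cell terms -P(x,y)·log₂P(x,y):
  X=0: 0.529222, 0.529222
  X=1: 0.434824, 0.409163
Sum of the 4 terms: H(X,Y) = 1.90243 bits

Marginal of Y (column sums):
  P(Y=0) = 16/47 + 8/47 = 24/47
  P(Y=1) = 16/47 + 7/47 = 23/47
H(Y) = -[(24/47)·log₂(24/47) + (23/47)·log₂(23/47)]
  = 0.495128 + 0.504545 = 0.99967 bits

H(X|Y) = H(X,Y) - H(Y) = 1.90243 - 0.99967 = 0.9028 bits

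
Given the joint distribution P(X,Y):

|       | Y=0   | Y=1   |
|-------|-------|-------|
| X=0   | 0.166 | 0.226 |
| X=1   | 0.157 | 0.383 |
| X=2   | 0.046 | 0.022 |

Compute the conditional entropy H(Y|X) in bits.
0.9167 bits

H(Y|X) = H(X,Y) - H(X)

H(X,Y) = -Σ_{x,y} P(x,y) log₂ P(x,y). Per-cell terms -P(x,y)·log₂P(x,y):
  X=0: 0.43006, 0.48491
  X=1: 0.41937, 0.53030
  X=2: 0.20434, 0.12114
Sum of the 6 terms: H(X,Y) = 2.1901 bits

Marginal of X (row sums):
  P(X=0) = 0.166 + 0.226 = 0.392
  P(X=1) = 0.157 + 0.383 = 0.540
  P(X=2) = 0.046 + 0.022 = 0.068
H(X) = -[0.392·log₂(0.392) + 0.540·log₂(0.540) + 0.068·log₂(0.068)]
  = 0.52962 + 0.48004 + 0.26373 = 1.2734 bits

H(Y|X) = H(X,Y) - H(X) = 2.1901 - 1.2734 = 0.9167 bits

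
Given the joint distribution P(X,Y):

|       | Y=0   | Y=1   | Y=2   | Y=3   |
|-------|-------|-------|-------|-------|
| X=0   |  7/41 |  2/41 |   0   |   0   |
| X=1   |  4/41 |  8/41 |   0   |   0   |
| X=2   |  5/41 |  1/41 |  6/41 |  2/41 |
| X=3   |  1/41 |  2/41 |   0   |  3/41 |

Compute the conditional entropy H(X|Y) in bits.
1.3460 bits

H(X|Y) = H(X,Y) - H(Y)

H(X,Y) = -Σ_{x,y} P(x,y) log₂ P(x,y). Per-cell terms -P(x,y)·log₂P(x,y):
  X=0: 0.43540, 0.21256, 0.00000, 0.00000
  X=1: 0.32757, 0.46001, 0.00000, 0.00000
  X=2: 0.37020, 0.13067, 0.40574, 0.21256
  X=3: 0.13067, 0.21256, 0.00000, 0.27604
  (cells with P = 0 contribute 0)
Sum of the 16 terms: H(X,Y) = 3.1740 bits

Marginal of Y (column sums):
  P(Y=0) = 7/41 + 4/41 + 5/41 + 1/41 = 17/41
  P(Y=1) = 2/41 + 8/41 + 1/41 + 2/41 = 13/41
  P(Y=2) = 0 + 0 + 6/41 + 0 = 6/41
  P(Y=3) = 0 + 0 + 2/41 + 3/41 = 5/41
H(Y) = -[(17/41)·log₂(17/41) + (13/41)·log₂(13/41) + (6/41)·log₂(6/41) + (5/41)·log₂(5/41)]
  = 0.52662 + 0.52543 + 0.40574 + 0.37020 = 1.8280 bits

H(X|Y) = H(X,Y) - H(Y) = 3.1740 - 1.8280 = 1.3460 bits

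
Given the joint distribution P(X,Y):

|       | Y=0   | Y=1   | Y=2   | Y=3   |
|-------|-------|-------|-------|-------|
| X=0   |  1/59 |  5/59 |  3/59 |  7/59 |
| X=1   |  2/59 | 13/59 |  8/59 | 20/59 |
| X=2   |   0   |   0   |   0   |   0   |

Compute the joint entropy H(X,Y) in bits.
2.5511 bits

H(X,Y) = -Σ_{x,y} P(x,y) log₂ P(x,y). Per-cell terms -P(x,y)·log₂P(x,y):
  X=0: 0.09971, 0.30176, 0.21853, 0.36486
  X=1: 0.16551, 0.48082, 0.39087, 0.52906
  X=2: 0.00000, 0.00000, 0.00000, 0.00000
  (cells with P = 0 contribute 0)
Sum of the 12 terms: H(X,Y) = 2.5511 bits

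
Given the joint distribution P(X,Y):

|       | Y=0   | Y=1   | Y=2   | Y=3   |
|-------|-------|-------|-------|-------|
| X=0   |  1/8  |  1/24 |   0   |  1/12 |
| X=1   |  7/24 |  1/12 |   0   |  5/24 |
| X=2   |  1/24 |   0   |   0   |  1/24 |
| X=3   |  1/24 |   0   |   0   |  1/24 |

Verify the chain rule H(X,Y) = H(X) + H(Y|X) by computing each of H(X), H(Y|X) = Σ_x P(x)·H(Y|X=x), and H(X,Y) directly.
H(X) = 1.5511 bits, H(Y|X) = 1.3665 bits, H(X,Y) = 2.9176 bits

Marginal of X (row sums):
  P(X=0) = 1/8 + 1/24 + 0 + 1/12 = 1/4
  P(X=1) = 7/24 + 1/12 + 0 + 5/24 = 7/12
  P(X=2) = 1/24 + 0 + 0 + 1/24 = 1/12
  P(X=3) = 1/24 + 0 + 0 + 1/24 = 1/12
H(X) = -[(1/4)·log₂(1/4) + (7/12)·log₂(7/12) + (1/12)·log₂(1/12) + (1/12)·log₂(1/12)]
  = 0.50000 + 0.45360 + 0.29875 + 0.29875 = 1.5511 bits

H(Y|X) = Σ_x P(x)·H(Y|X=x):
  X=0: P(X=0) = 1/4, P(Y|X=0) = (1/2, 1/6, 0, 1/3) → H(Y|X=0) = 1.45915
  X=1: P(X=1) = 7/12, P(Y|X=1) = (1/2, 1/7, 0, 5/14) → H(Y|X=1) = 1.43156
  X=2: P(X=2) = 1/12, P(Y|X=2) = (1/2, 0, 0, 1/2) → H(Y|X=2) = 1.00000
  X=3: P(X=3) = 1/12, P(Y|X=3) = (1/2, 0, 0, 1/2) → H(Y|X=3) = 1.00000
H(Y|X) = (1/4)·1.45915 + (7/12)·1.43156 + (1/12)·1.00000 + (1/12)·1.00000 = 1.3665 bits

H(X,Y) = -Σ_{x,y} P(x,y) log₂ P(x,y). Per-cell terms -P(x,y)·log₂P(x,y):
  X=0: 0.37500, 0.19104, 0.00000, 0.29875
  X=1: 0.51847, 0.29875, 0.00000, 0.47147
  X=2: 0.19104, 0.00000, 0.00000, 0.19104
  X=3: 0.19104, 0.00000, 0.00000, 0.19104
  (cells with P = 0 contribute 0)
Sum of the 16 terms: H(X,Y) = 2.9176 bits

Chain rule check:
  H(X) + H(Y|X) = 1.5511 + 1.3665 = 2.9176 bits
  H(X,Y) = 2.9176 bits
✓ Chain rule verified.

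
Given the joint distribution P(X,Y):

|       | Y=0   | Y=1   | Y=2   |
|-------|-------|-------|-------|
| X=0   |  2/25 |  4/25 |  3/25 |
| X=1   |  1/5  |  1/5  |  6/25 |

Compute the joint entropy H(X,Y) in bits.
2.5045 bits

H(X,Y) = -Σ_{x,y} P(x,y) log₂ P(x,y). Per-cell terms -P(x,y)·log₂P(x,y):
  X=0: 0.2915, 0.4230, 0.3671
  X=1: 0.4644, 0.4644, 0.4941
Sum of the 6 terms: H(X,Y) = 2.5045 bits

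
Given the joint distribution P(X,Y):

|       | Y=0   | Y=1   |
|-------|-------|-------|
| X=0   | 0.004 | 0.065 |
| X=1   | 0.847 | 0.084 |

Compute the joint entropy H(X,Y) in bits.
0.7913 bits

H(X,Y) = -Σ_{x,y} P(x,y) log₂ P(x,y). Per-cell terms -P(x,y)·log₂P(x,y):
  X=0: 0.0319, 0.2563
  X=1: 0.2029, 0.3002
Sum of the 4 terms: H(X,Y) = 0.7913 bits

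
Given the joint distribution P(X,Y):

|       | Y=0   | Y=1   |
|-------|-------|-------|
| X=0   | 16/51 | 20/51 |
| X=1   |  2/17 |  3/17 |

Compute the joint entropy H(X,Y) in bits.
1.8591 bits

H(X,Y) = -Σ_{x,y} P(x,y) log₂ P(x,y). Per-cell terms -P(x,y)·log₂P(x,y):
  X=0: 0.5247, 0.5296
  X=1: 0.3632, 0.4416
Sum of the 4 terms: H(X,Y) = 1.8591 bits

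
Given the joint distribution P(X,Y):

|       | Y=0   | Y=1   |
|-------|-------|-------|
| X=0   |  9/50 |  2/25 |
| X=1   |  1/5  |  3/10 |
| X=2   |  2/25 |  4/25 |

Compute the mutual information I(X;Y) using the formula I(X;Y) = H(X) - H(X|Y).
0.0580 bits

I(X;Y) = H(X) - H(X|Y)

Marginal of X (row sums):
  P(X=0) = 9/50 + 2/25 = 13/50
  P(X=1) = 1/5 + 3/10 = 1/2
  P(X=2) = 2/25 + 4/25 = 6/25
H(X) = -[(13/50)·log₂(13/50) + (1/2)·log₂(1/2) + (6/25)·log₂(6/25)]
  = 0.5053 + 0.5000 + 0.4941 = 1.4994 bits

Marginal of Y (column sums):
  P(Y=0) = 9/50 + 1/5 + 2/25 = 23/50
  P(Y=1) = 2/25 + 3/10 + 4/25 = 27/50
H(X|Y) = Σ_y P(y)·H(X|Y=y):
  Y=0: P(Y=0) = 23/50, P(X|Y=0) = (9/23, 10/23, 4/23) → H(X|Y=0) = 1.4910
  Y=1: P(Y=1) = 27/50, P(X|Y=1) = (4/27, 5/9, 8/27) → H(X|Y=1) = 1.3992
H(X|Y) = (23/50)·1.4910 + (27/50)·1.3992 = 1.4414 bits

I(X;Y) = H(X) - H(X|Y) = 1.4994 - 1.4414 = 0.0580 bits

Cross-check via I(X;Y) = H(X) + H(Y) - H(X,Y): computing H(Y) from the column sums and H(X,Y) from the 6 cells in the same way gives H(Y) = 0.9954 bits and H(X,Y) = 2.4368 bits, so
I(X;Y) = 1.4994 + 0.9954 - 2.4368 = 0.0580 bits ✓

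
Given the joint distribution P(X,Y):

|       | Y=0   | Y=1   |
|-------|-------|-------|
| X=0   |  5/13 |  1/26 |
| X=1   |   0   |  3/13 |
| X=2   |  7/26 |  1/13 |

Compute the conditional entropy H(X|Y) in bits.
1.0629 bits

H(X|Y) = H(X,Y) - H(Y)

H(X,Y) = -Σ_{x,y} P(x,y) log₂ P(x,y). Per-cell terms -P(x,y)·log₂P(x,y):
  X=0: 0.5302, 0.1808
  X=1: 0.0000, 0.4882
  X=2: 0.5097, 0.2846
  (cells with P = 0 contribute 0)
Sum of the 6 terms: H(X,Y) = 1.9935 bits

Marginal of Y (column sums):
  P(Y=0) = 5/13 + 0 + 7/26 = 17/26
  P(Y=1) = 1/26 + 3/13 + 1/13 = 9/26
H(Y) = -[(17/26)·log₂(17/26) + (9/26)·log₂(9/26)]
  = 0.4008 + 0.5298 = 0.9306 bits

H(X|Y) = H(X,Y) - H(Y) = 1.9935 - 0.9306 = 1.0629 bits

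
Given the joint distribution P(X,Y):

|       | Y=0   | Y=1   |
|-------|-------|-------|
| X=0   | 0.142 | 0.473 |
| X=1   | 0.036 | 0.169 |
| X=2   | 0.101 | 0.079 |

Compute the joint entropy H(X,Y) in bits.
2.1402 bits

H(X,Y) = -Σ_{x,y} P(x,y) log₂ P(x,y). Per-cell terms -P(x,y)·log₂P(x,y):
  X=0: 0.39988, 0.51088
  X=1: 0.17265, 0.43347
  X=2: 0.33406, 0.28930
Sum of the 6 terms: H(X,Y) = 2.1402 bits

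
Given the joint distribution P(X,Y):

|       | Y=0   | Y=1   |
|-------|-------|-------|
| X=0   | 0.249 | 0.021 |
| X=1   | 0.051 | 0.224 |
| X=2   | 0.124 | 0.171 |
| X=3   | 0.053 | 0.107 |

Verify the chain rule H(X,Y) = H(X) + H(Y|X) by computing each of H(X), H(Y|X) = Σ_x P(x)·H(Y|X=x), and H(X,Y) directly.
H(X) = 1.9648 bits, H(Y|X) = 0.7329 bits, H(X,Y) = 2.6977 bits

Marginal of X (row sums):
  P(X=0) = 0.249 + 0.021 = 0.270
  P(X=1) = 0.051 + 0.224 = 0.275
  P(X=2) = 0.124 + 0.171 = 0.295
  P(X=3) = 0.053 + 0.107 = 0.160
H(X) = -[0.270·log₂(0.270) + 0.275·log₂(0.275) + 0.295·log₂(0.295) + 0.160·log₂(0.160)]
  = 0.51002 + 0.51219 + 0.51956 + 0.42302 = 1.9648 bits

H(Y|X) = Σ_x P(x)·H(Y|X=x):
  X=0: P(X=0) = 0.270, P(Y|X=0) = (83/90, 7/90) → H(Y|X=0) = 0.39430
  X=1: P(X=1) = 0.275, P(Y|X=1) = (51/275, 224/275) → H(Y|X=1) = 0.69187
  X=2: P(X=2) = 0.295, P(Y|X=2) = (124/295, 171/295) → H(Y|X=2) = 0.98161
  X=3: P(X=3) = 0.160, P(Y|X=3) = (53/160, 107/160) → H(Y|X=3) = 0.91620
H(Y|X) = 0.270·0.39430 + 0.275·0.69187 + 0.295·0.98161 + 0.160·0.91620 = 0.7329 bits

H(X,Y) = -Σ_{x,y} P(x,y) log₂ P(x,y). Per-cell terms -P(x,y)·log₂P(x,y):
  X=0: 0.49944, 0.11704
  X=1: 0.21896, 0.48349
  X=2: 0.37344, 0.43570
  X=3: 0.22461, 0.34500
Sum of the 8 terms: H(X,Y) = 2.6977 bits

Chain rule check:
  H(X) + H(Y|X) = 1.9648 + 0.7329 = 2.6977 bits
  H(X,Y) = 2.6977 bits
✓ Chain rule verified.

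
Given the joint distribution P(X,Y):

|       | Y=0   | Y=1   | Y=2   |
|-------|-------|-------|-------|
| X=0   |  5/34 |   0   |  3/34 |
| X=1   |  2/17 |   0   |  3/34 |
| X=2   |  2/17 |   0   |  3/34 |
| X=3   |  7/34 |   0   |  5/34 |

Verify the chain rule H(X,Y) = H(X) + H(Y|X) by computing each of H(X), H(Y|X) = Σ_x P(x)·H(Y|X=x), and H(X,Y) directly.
H(X) = 1.9603 bits, H(Y|X) = 0.9761 bits, H(X,Y) = 2.9364 bits

Marginal of X (row sums):
  P(X=0) = 5/34 + 0 + 3/34 = 4/17
  P(X=1) = 2/17 + 0 + 3/34 = 7/34
  P(X=2) = 2/17 + 0 + 3/34 = 7/34
  P(X=3) = 7/34 + 0 + 5/34 = 6/17
H(X) = -[(4/17)·log₂(4/17) + (7/34)·log₂(7/34) + (7/34)·log₂(7/34) + (6/17)·log₂(6/17)]
  = 0.49117 + 0.46943 + 0.46943 + 0.53029 = 1.9603 bits

H(Y|X) = Σ_x P(x)·H(Y|X=x):
  X=0: P(X=0) = 4/17, P(Y|X=0) = (5/8, 0, 3/8) → H(Y|X=0) = 0.95443
  X=1: P(X=1) = 7/34, P(Y|X=1) = (4/7, 0, 3/7) → H(Y|X=1) = 0.98523
  X=2: P(X=2) = 7/34, P(Y|X=2) = (4/7, 0, 3/7) → H(Y|X=2) = 0.98523
  X=3: P(X=3) = 6/17, P(Y|X=3) = (7/12, 0, 5/12) → H(Y|X=3) = 0.97987
H(Y|X) = (4/17)·0.95443 + (7/34)·0.98523 + (7/34)·0.98523 + (6/17)·0.97987 = 0.9761 bits

H(X,Y) = -Σ_{x,y} P(x,y) log₂ P(x,y). Per-cell terms -P(x,y)·log₂P(x,y):
  X=0: 0.40670, 0.00000, 0.30904
  X=1: 0.36323, 0.00000, 0.30904
  X=2: 0.36323, 0.00000, 0.30904
  X=3: 0.46943, 0.00000, 0.40670
  (cells with P = 0 contribute 0)
Sum of the 12 terms: H(X,Y) = 2.9364 bits

Chain rule check:
  H(X) + H(Y|X) = 1.9603 + 0.9761 = 2.9364 bits
  H(X,Y) = 2.9364 bits
✓ Chain rule verified.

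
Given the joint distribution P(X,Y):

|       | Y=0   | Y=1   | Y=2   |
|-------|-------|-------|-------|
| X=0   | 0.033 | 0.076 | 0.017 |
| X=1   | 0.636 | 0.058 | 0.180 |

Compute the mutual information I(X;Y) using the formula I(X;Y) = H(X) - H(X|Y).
0.1409 bits

I(X;Y) = H(X) - H(X|Y)

Marginal of X (row sums):
  P(X=0) = 0.033 + 0.076 + 0.017 = 0.126
  P(X=1) = 0.636 + 0.058 + 0.180 = 0.874
H(X) = -[0.126·log₂(0.126) + 0.874·log₂(0.874)]
  = 0.37655 + 0.16981 = 0.5464 bits

Marginal of Y (column sums):
  P(Y=0) = 0.033 + 0.636 = 0.669
  P(Y=1) = 0.076 + 0.058 = 0.134
  P(Y=2) = 0.017 + 0.180 = 0.197
H(X|Y) = Σ_y P(y)·H(X|Y=y):
  Y=0: P(Y=0) = 0.669, P(X|Y=0) = (11/223, 212/223) → H(X|Y=0) = 0.28353
  Y=1: P(Y=1) = 0.134, P(X|Y=1) = (38/67, 29/67) → H(X|Y=1) = 0.98694
  Y=2: P(Y=2) = 0.197, P(X|Y=2) = (17/197, 180/197) → H(X|Y=2) = 0.42398
H(X|Y) = 0.669·0.28353 + 0.134·0.98694 + 0.197·0.42398 = 0.4055 bits

I(X;Y) = H(X) - H(X|Y) = 0.5464 - 0.4055 = 0.1409 bits

Cross-check via I(X;Y) = H(X) + H(Y) - H(X,Y): computing H(Y) from the column sums and H(X,Y) from the 6 cells in the same way gives H(Y) = 1.2382 bits and H(X,Y) = 1.6437 bits, so
I(X;Y) = 0.5464 + 1.2382 - 1.6437 = 0.1409 bits ✓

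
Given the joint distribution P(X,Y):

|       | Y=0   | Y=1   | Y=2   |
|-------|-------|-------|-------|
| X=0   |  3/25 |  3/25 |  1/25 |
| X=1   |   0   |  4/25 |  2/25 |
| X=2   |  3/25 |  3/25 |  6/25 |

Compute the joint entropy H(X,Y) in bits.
2.8627 bits

H(X,Y) = -Σ_{x,y} P(x,y) log₂ P(x,y). Per-cell terms -P(x,y)·log₂P(x,y):
  X=0: 0.36707, 0.36707, 0.18575
  X=1: 0.00000, 0.42302, 0.29151
  X=2: 0.36707, 0.36707, 0.49413
  (cells with P = 0 contribute 0)
Sum of the 9 terms: H(X,Y) = 2.8627 bits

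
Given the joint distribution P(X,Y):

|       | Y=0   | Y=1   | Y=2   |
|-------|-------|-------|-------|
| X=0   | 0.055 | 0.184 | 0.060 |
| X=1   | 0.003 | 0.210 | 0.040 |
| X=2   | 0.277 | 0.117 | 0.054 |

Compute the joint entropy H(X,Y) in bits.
2.7093 bits

H(X,Y) = -Σ_{x,y} P(x,y) log₂ P(x,y). Per-cell terms -P(x,y)·log₂P(x,y):
  X=0: 0.2301, 0.4494, 0.2435
  X=1: 0.0251, 0.4728, 0.1858
  X=2: 0.5130, 0.3622, 0.2274
Sum of the 9 terms: H(X,Y) = 2.7093 bits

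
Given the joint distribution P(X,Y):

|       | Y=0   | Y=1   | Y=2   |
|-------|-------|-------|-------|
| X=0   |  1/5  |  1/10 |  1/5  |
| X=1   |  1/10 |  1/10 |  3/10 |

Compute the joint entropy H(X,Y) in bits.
2.4464 bits

H(X,Y) = -Σ_{x,y} P(x,y) log₂ P(x,y). Per-cell terms -P(x,y)·log₂P(x,y):
  X=0: 0.46439, 0.33219, 0.46439
  X=1: 0.33219, 0.33219, 0.52109
Sum of the 6 terms: H(X,Y) = 2.4464 bits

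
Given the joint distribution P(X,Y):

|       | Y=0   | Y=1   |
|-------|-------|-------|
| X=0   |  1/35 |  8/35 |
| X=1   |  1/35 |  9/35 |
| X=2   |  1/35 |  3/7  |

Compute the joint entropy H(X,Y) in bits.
1.9541 bits

H(X,Y) = -Σ_{x,y} P(x,y) log₂ P(x,y). Per-cell terms -P(x,y)·log₂P(x,y):
  X=0: 0.146551, 0.486693
  X=1: 0.146551, 0.503835
  X=2: 0.146551, 0.523882
Sum of the 6 terms: H(X,Y) = 1.9541 bits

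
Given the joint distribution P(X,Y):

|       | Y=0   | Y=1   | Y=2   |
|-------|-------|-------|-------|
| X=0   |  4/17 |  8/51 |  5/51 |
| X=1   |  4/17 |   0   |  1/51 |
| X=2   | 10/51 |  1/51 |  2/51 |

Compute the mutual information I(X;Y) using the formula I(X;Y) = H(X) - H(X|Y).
0.1637 bits

I(X;Y) = H(X) - H(X|Y)

Marginal of X (row sums):
  P(X=0) = 4/17 + 8/51 + 5/51 = 25/51
  P(X=1) = 4/17 + 0 + 1/51 = 13/51
  P(X=2) = 10/51 + 1/51 + 2/51 = 13/51
H(X) = -[(25/51)·log₂(25/51) + (13/51)·log₂(13/51) + (13/51)·log₂(13/51)]
  = 0.50420 + 0.50266 + 0.50266 = 1.5095 bits

Marginal of Y (column sums):
  P(Y=0) = 4/17 + 4/17 + 10/51 = 2/3
  P(Y=1) = 8/51 + 0 + 1/51 = 3/17
  P(Y=2) = 5/51 + 1/51 + 2/51 = 8/51
H(X|Y) = Σ_y P(y)·H(X|Y=y):
  Y=0: P(Y=0) = 2/3, P(X|Y=0) = (6/17, 6/17, 5/17) → H(X|Y=0) = 1.57986
  Y=1: P(Y=1) = 3/17, P(X|Y=1) = (8/9, 0, 1/9) → H(X|Y=1) = 0.50326
  Y=2: P(Y=2) = 8/51, P(X|Y=2) = (5/8, 1/8, 1/4) → H(X|Y=2) = 1.29879
H(X|Y) = (2/3)·1.57986 + (3/17)·0.50326 + (8/51)·1.29879 = 1.3458 bits

I(X;Y) = H(X) - H(X|Y) = 1.5095 - 1.3458 = 0.1637 bits

Cross-check via I(X;Y) = H(X) + H(Y) - H(X,Y): computing H(Y) from the column sums and H(X,Y) from the 9 cells in the same way gives H(Y) = 1.2508 bits and H(X,Y) = 2.5966 bits, so
I(X;Y) = 1.5095 + 1.2508 - 2.5966 = 0.1637 bits ✓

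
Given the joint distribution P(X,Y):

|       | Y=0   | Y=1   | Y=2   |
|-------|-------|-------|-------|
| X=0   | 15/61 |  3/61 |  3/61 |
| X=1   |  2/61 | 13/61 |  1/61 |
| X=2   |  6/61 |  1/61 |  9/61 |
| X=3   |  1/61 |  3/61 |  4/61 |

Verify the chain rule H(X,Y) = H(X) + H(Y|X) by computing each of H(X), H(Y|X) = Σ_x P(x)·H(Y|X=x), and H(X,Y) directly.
H(X) = 1.9268 bits, H(Y|X) = 1.1348 bits, H(X,Y) = 3.0617 bits

Marginal of X (row sums):
  P(X=0) = 15/61 + 3/61 + 3/61 = 21/61
  P(X=1) = 2/61 + 13/61 + 1/61 = 16/61
  P(X=2) = 6/61 + 1/61 + 9/61 = 16/61
  P(X=3) = 1/61 + 3/61 + 4/61 = 8/61
H(X) = -[(21/61)·log₂(21/61) + (16/61)·log₂(16/61) + (16/61)·log₂(16/61) + (8/61)·log₂(8/61)]
  = 0.52962 + 0.50642 + 0.50642 + 0.38436 = 1.9268 bits

H(Y|X) = Σ_x P(x)·H(Y|X=x):
  X=0: P(X=0) = 21/61, P(Y|X=0) = (5/7, 1/7, 1/7) → H(Y|X=0) = 1.14883
  X=1: P(X=1) = 16/61, P(Y|X=1) = (1/8, 13/16, 1/16) → H(Y|X=1) = 0.86839
  X=2: P(X=2) = 16/61, P(Y|X=2) = (3/8, 1/16, 9/16) → H(Y|X=2) = 1.24756
  X=3: P(X=3) = 8/61, P(Y|X=3) = (1/8, 3/8, 1/2) → H(Y|X=3) = 1.40564
H(Y|X) = (21/61)·1.14883 + (16/61)·0.86839 + (16/61)·1.24756 + (8/61)·1.40564 = 1.1348 bits

H(X,Y) = -Σ_{x,y} P(x,y) log₂ P(x,y). Per-cell terms -P(x,y)·log₂P(x,y):
  X=0: 0.49767, 0.21373, 0.21373
  X=1: 0.16166, 0.47531, 0.09723
  X=2: 0.32909, 0.09723, 0.40733
  X=3: 0.09723, 0.21373, 0.25775
Sum of the 12 terms: H(X,Y) = 3.0617 bits

Chain rule check:
  H(X) + H(Y|X) = 1.9268 + 1.1348 = 3.0616 bits
  H(X,Y) = 3.0617 bits
✓ Chain rule verified (Δ = 0.0001 is 4-dp rounding noise: each of the three values was rounded independently).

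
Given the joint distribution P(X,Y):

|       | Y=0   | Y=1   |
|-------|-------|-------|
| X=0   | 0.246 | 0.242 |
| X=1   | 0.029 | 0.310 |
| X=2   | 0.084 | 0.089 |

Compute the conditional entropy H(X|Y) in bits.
1.3339 bits

H(X|Y) = H(X,Y) - H(Y)

H(X,Y) = -Σ_{x,y} P(x,y) log₂ P(x,y). Per-cell terms -P(x,y)·log₂P(x,y):
  X=0: 0.497724, 0.495355
  X=1: 0.148126, 0.523795
  X=2: 0.300171, 0.310615
Sum of the 6 terms: H(X,Y) = 2.27579 bits

Marginal of Y (column sums):
  P(Y=0) = 0.246 + 0.029 + 0.084 = 0.359
  P(Y=1) = 0.242 + 0.310 + 0.089 = 0.641
H(Y) = -[0.359·log₂(0.359) + 0.641·log₂(0.641)]
  = 0.530582 + 0.411268 = 0.94185 bits

H(X|Y) = H(X,Y) - H(Y) = 2.27579 - 0.94185 = 1.3339 bits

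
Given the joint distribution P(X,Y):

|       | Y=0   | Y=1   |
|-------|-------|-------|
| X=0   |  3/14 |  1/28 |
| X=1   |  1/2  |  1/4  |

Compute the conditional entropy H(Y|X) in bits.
0.8366 bits

H(Y|X) = H(X,Y) - H(X)

H(X,Y) = -Σ_{x,y} P(x,y) log₂ P(x,y). Per-cell terms -P(x,y)·log₂P(x,y):
  X=0: 0.4762, 0.1717
  X=1: 0.5000, 0.5000
Sum of the 4 terms: H(X,Y) = 1.6479 bits

Marginal of X (row sums):
  P(X=0) = 3/14 + 1/28 = 1/4
  P(X=1) = 1/2 + 1/4 = 3/4
H(X) = -[(1/4)·log₂(1/4) + (3/4)·log₂(3/4)]
  = 0.5000 + 0.3113 = 0.8113 bits

H(Y|X) = H(X,Y) - H(X) = 1.6479 - 0.8113 = 0.8366 bits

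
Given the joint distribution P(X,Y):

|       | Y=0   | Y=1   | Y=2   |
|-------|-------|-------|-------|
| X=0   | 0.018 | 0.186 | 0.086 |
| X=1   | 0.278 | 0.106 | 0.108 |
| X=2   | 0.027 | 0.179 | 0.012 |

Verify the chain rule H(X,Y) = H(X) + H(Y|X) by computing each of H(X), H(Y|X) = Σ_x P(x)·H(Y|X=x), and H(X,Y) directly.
H(X) = 1.5004 bits, H(Y|X) = 1.2246 bits, H(X,Y) = 2.7250 bits

Marginal of X (row sums):
  P(X=0) = 0.018 + 0.186 + 0.086 = 0.290
  P(X=1) = 0.278 + 0.106 + 0.108 = 0.492
  P(X=2) = 0.027 + 0.179 + 0.012 = 0.218
H(X) = -[0.290·log₂(0.290) + 0.492·log₂(0.492) + 0.218·log₂(0.218)]
  = 0.51790 + 0.50345 + 0.47908 = 1.5004 bits

H(Y|X) = Σ_x P(x)·H(Y|X=x):
  X=0: P(X=0) = 0.290, P(Y|X=0) = (9/145, 93/145, 43/145) → H(Y|X=0) = 1.17991
  X=1: P(X=1) = 0.492, P(Y|X=1) = (139/246, 53/246, 9/41) → H(Y|X=1) = 1.42269
  X=2: P(X=2) = 0.218, P(Y|X=2) = (27/218, 179/218, 6/109) → H(Y|X=2) = 0.83697
H(Y|X) = 0.290·1.17991 + 0.492·1.42269 + 0.218·0.83697 = 1.2246 bits

H(X,Y) = -Σ_{x,y} P(x,y) log₂ P(x,y). Per-cell terms -P(x,y)·log₂P(x,y):
  X=0: 0.10433, 0.45135, 0.30440
  X=1: 0.51342, 0.34321, 0.34678
  X=2: 0.14069, 0.44427, 0.07657
Sum of the 9 terms: H(X,Y) = 2.7250 bits

Chain rule check:
  H(X) + H(Y|X) = 1.5004 + 1.2246 = 2.7250 bits
  H(X,Y) = 2.7250 bits
✓ Chain rule verified.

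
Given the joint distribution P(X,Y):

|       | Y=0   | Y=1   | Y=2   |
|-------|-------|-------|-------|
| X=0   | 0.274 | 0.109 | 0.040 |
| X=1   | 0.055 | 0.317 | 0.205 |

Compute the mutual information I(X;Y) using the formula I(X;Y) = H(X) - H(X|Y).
0.2618 bits

I(X;Y) = H(X) - H(X|Y)

Marginal of X (row sums):
  P(X=0) = 0.274 + 0.109 + 0.040 = 0.423
  P(X=1) = 0.055 + 0.317 + 0.205 = 0.577
H(X) = -[0.423·log₂(0.423) + 0.577·log₂(0.577)]
  = 0.525057 + 0.457767 = 0.98282 bits

Marginal of Y (column sums):
  P(Y=0) = 0.274 + 0.055 = 0.329
  P(Y=1) = 0.109 + 0.317 = 0.426
  P(Y=2) = 0.040 + 0.205 = 0.245
H(X|Y) = Σ_y P(y)·H(X|Y=y):
  Y=0: P(Y=0) = 0.329, P(X|Y=0) = (274/329, 55/329) → H(X|Y=0) = 0.651197
  Y=1: P(Y=1) = 0.426, P(X|Y=1) = (109/426, 317/426) → H(X|Y=1) = 0.820448
  Y=2: P(Y=2) = 0.245, P(X|Y=2) = (8/49, 41/49) → H(X|Y=2) = 0.642064
H(X|Y) = 0.329·0.651197 + 0.426·0.820448 + 0.245·0.642064 = 0.72106 bits

I(X;Y) = H(X) - H(X|Y) = 0.98282 - 0.72106 = 0.2618 bits

Cross-check via I(X;Y) = H(X) + H(Y) - H(X,Y): computing H(Y) from the column sums and H(X,Y) from the 6 cells in the same way gives H(Y) = 1.54924 bits and H(X,Y) = 2.27030 bits, so
I(X;Y) = 0.98282 + 1.54924 - 2.27030 = 0.2618 bits ✓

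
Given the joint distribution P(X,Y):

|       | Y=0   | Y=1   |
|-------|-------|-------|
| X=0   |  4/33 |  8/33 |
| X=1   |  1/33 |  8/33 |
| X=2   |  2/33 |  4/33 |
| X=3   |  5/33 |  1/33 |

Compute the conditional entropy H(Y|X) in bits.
0.7563 bits

H(Y|X) = H(X,Y) - H(X)

H(X,Y) = -Σ_{x,y} P(x,y) log₂ P(x,y). Per-cell terms -P(x,y)·log₂P(x,y):
  X=0: 0.3690, 0.4956
  X=1: 0.1529, 0.4956
  X=2: 0.2451, 0.3690
  X=3: 0.4125, 0.1529
Sum of the 8 terms: H(X,Y) = 2.6926 bits

Marginal of X (row sums):
  P(X=0) = 4/33 + 8/33 = 4/11
  P(X=1) = 1/33 + 8/33 = 3/11
  P(X=2) = 2/33 + 4/33 = 2/11
  P(X=3) = 5/33 + 1/33 = 2/11
H(X) = -[(4/11)·log₂(4/11) + (3/11)·log₂(3/11) + (2/11)·log₂(2/11) + (2/11)·log₂(2/11)]
  = 0.5307 + 0.5112 + 0.4472 + 0.4472 = 1.9363 bits

H(Y|X) = H(X,Y) - H(X) = 2.6926 - 1.9363 = 0.7563 bits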